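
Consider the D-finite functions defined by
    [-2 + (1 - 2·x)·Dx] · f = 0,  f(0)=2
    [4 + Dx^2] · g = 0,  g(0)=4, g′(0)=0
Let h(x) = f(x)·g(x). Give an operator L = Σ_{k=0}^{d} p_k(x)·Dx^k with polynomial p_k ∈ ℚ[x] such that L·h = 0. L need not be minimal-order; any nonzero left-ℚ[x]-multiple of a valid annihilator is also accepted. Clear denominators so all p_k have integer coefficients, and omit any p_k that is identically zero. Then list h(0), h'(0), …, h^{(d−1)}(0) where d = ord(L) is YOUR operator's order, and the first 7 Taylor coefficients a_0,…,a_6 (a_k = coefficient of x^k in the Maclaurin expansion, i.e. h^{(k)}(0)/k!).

L = (-4 + 8·x) + 4·Dx + (-1 + 2·x)·Dx^2  (order 2).
h: a_k = 8, 16, 16, 32, 208/3, 416/3, 12448/45, …
ICs: h(0) = 8, h′(0) = 16.

f: a_k = 2, 4, 8, 16, 32, 64, 128, …
g: a_k = 4, 0, -8, 0, 8/3, 0, -16/45, …
f·g: L₀ = L_f ⊗_s L_g, ord ≤ 1·2.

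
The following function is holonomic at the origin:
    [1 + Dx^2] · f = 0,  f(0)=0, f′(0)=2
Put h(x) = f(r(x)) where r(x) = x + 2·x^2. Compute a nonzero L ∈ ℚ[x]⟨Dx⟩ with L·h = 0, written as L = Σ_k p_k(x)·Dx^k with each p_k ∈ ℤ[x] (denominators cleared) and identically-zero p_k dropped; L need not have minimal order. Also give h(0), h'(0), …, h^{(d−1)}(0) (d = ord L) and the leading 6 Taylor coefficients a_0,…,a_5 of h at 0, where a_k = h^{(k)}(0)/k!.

f: a_k = 0, 2, 0, -1/3, 0, 1/60, …
L₀ from L_f via x↦r, Dx↦r'^{-1}Dx.
L = (1 + 12·x + 48·x^2 + 64·x^3) - 4·Dx + (1 + 4·x)·Dx^2  (order 2).
h: a_k = 0, 2, 4, -1/3, -2, -239/60, …
ICs: h(0) = 0, h′(0) = 2.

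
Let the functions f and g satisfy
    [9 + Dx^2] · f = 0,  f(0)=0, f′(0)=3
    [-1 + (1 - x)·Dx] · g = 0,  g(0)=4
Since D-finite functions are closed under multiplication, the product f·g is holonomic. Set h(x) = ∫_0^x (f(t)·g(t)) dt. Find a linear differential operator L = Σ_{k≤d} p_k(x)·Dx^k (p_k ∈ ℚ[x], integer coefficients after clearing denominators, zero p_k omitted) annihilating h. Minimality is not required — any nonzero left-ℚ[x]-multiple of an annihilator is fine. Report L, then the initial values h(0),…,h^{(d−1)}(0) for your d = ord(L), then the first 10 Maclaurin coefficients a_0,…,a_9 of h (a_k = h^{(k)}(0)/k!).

L = (-9 + 9·x)·Dx + 2·Dx^2 + (-1 + x)·Dx^3  (order 3).
h: a_k = 0, 0, 6, 4, -3/2, -6/5, 7/20, 3/10, 51/1120, 17/420, …
ICs: h(0) = 0, h′(0) = 0, h′′(0) = 12.

f: a_k = 0, 3, 0, -9/2, 0, 81/40, 0, -243/560, 0, 243/4480, …
g: a_k = 4, 4, 4, 4, 4, 4, 4, 4, 4, 4, …
Product ⇒ symmetric product L₀, ord ≤ 2.
∫: right-multiply L₀ by Dx.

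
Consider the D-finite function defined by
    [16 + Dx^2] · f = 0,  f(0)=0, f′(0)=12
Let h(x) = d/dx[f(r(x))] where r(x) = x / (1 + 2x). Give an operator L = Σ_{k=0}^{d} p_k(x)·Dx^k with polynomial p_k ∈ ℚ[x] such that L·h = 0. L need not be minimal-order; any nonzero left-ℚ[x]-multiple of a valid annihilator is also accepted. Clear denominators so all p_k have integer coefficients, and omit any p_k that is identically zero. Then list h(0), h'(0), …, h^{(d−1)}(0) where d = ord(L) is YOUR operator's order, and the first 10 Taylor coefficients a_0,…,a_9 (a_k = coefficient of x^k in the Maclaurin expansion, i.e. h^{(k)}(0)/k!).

f: a_k = 0, 12, 0, -32, 0, 128/5, 0, -1024/105, 0, 2048/945, …
Substitute x→r, Dx→(1/r')Dx; clear ⇒ L₀.
h₀' ⇒ L via d/dx closure of L₀.
L = (40 + 96·x + 96·x^2) + (12 + 72·x + 144·x^2 + 96·x^3)·Dx + (1 + 8·x + 24·x^2 + 32·x^3 + 16·x^4)·Dx^2  (order 2).
h: a_k = 12, -48, 48, 384, -2752, 11520, -565504/15, 1552384/15, -25222144/105, 9367552/21, …
ICs: h(0) = 12, h′(0) = -48.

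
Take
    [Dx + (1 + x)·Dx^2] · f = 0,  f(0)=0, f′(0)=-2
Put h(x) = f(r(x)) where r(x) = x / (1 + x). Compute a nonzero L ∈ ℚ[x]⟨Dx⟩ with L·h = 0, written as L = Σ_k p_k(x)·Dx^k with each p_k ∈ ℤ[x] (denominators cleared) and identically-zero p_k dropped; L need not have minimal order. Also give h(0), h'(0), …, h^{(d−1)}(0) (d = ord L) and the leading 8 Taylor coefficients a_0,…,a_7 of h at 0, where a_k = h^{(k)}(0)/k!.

L = (3 + 4·x)·Dx + (1 + 3·x + 2·x^2)·Dx^2  (order 2).
h: a_k = 0, -2, 3, -14/3, 15/2, -62/5, 21, -254/7, …
ICs: h(0) = 0, h′(0) = -2.

f: a_k = 0, -2, 1, -2/3, 1/2, -2/5, 1/3, -2/7, …
f∘r: x↦r, Dx↦Dx/r' in L_f ⇒ L₀.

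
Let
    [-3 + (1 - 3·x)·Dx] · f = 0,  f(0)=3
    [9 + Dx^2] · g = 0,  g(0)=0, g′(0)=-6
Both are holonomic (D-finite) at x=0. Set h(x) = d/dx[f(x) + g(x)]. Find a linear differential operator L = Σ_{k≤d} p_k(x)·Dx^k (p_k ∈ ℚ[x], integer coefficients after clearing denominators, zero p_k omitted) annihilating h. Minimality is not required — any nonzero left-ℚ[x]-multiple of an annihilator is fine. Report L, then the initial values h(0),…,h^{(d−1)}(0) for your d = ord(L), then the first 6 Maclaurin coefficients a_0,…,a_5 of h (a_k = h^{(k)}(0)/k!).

f: a_k = 3, 9, 27, 81, 243, 729, …
g: a_k = 0, -6, 0, 9, 0, -81/20, …
Weyl lclm of L_f,L_g ⇒ L₀ (ord ≤ 3).
Differentiate: ansatz ord ≤ ord L₀ ⇒ L.
L = (702 - 324·x + 486·x^2) + (-63 + 243·x - 243·x^2 + 243·x^3)·Dx + (78 - 36·x + 54·x^2)·Dx^2 + (-7 + 27·x - 27·x^2 + 27·x^3)·Dx^3  (order 3).
h: a_k = 3, 54, 270, 972, 14499/4, 13122, …
ICs: h(0) = 3, h′(0) = 54, h′′(0) = 540.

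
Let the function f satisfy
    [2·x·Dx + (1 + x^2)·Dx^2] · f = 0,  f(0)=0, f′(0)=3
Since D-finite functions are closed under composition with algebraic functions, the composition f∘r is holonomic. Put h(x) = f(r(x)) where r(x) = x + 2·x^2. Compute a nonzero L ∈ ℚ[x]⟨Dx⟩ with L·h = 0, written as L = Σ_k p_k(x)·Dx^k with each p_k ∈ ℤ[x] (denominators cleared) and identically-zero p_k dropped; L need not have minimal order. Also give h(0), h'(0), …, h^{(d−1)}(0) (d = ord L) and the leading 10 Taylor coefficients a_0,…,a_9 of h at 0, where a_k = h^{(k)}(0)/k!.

L = (-4 + 2·x + 16·x^2 + 48·x^3 + 48·x^4)·Dx + (1 + 4·x + x^2 + 8·x^3 + 20·x^4 + 16·x^5)·Dx^2  (order 2).
h: a_k = 0, 3, 6, -1, -6, -57/5, -2, 165/7, 42, 37/3, …
ICs: h(0) = 0, h′(0) = 3.

f: a_k = 0, 3, 0, -1, 0, 3/5, 0, -3/7, 0, 1/3, …
L₀ from L_f via x↦r, Dx↦r'^{-1}Dx.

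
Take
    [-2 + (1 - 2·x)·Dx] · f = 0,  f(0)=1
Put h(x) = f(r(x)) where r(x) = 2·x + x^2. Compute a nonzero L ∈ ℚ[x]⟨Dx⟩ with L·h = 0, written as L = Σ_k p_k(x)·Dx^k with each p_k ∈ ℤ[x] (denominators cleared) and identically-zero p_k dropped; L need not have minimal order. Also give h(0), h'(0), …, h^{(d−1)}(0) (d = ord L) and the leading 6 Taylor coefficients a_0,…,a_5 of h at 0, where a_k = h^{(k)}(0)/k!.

f: a_k = 1, 2, 4, 8, 16, 32, …
Substitute x→r, Dx→(1/r')Dx; clear ⇒ L₀.
L = (4 + 4·x) + (-1 + 4·x + 2·x^2)·Dx  (order 1).
h: a_k = 1, 4, 18, 80, 356, 1584, …
ICs: h(0) = 1.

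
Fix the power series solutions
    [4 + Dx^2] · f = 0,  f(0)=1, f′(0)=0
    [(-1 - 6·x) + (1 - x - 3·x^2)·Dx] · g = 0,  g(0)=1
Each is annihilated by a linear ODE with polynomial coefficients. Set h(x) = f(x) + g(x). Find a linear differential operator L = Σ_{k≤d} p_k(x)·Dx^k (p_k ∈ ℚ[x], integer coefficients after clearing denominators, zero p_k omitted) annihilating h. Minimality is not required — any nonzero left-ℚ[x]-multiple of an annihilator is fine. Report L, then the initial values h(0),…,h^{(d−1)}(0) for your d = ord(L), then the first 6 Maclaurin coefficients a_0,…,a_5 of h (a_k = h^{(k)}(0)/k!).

f: a_k = 1, 0, -2, 0, 2/3, 0, …
g: a_k = 1, 1, 4, 7, 19, 40, …
f+g: L₀ = lclm(L_f,L_g), ord ≤ 2+1.
L = (-92 - 608·x - 512·x^2 - 1104·x^3 - 360·x^4 - 432·x^5) + (24 - 4·x - 24·x^2 - 80·x^3 - 180·x^4 - 216·x^5 - 216·x^6)·Dx + (-23 - 152·x - 128·x^2 - 276·x^3 - 90·x^4 - 108·x^5)·Dx^2 + (6 - x - 6·x^2 - 20·x^3 - 45·x^4 - 54·x^5 - 54·x^6)·Dx^3  (order 3).
h: a_k = 2, 1, 2, 7, 59/3, 40, …
ICs: h(0) = 2, h′(0) = 1, h′′(0) = 4.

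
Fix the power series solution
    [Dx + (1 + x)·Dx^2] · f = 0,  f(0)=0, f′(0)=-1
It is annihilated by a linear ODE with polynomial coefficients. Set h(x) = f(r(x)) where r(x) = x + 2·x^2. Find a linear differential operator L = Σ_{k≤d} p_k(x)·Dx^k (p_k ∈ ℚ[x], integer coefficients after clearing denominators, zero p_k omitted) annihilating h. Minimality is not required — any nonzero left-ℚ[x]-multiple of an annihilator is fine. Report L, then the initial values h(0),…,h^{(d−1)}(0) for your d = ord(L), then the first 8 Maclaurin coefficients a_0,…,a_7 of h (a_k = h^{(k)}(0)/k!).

f: a_k = 0, -1, 1/2, -1/3, 1/4, -1/5, 1/6, -1/7, …
Change of var in L_f (x↦r) gives L₀.
L = (-3 + 4·x + 8·x^2)·Dx + (1 + 5·x + 6·x^2 + 8·x^3)·Dx^2  (order 2).
h: a_k = 0, -1, -3/2, 5/3, 1/4, -11/5, 3/2, 13/7, …
ICs: h(0) = 0, h′(0) = -1.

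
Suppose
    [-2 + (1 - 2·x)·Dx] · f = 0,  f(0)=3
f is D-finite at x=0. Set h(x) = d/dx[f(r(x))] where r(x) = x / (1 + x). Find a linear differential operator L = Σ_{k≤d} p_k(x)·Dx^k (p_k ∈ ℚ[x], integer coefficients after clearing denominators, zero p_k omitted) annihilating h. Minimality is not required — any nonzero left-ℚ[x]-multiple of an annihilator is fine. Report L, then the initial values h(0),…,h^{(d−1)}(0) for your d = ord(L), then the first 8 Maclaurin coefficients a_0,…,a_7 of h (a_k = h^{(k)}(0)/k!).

f: a_k = 3, 6, 12, 24, 48, 96, 192, 384, …
L₀ from L_f via x↦r, Dx↦r'^{-1}Dx.
Differentiate: ansatz ord ≤ ord L₀ ⇒ L.
L = 2 + (-1 + x)·Dx  (order 1).
h: a_k = 6, 12, 18, 24, 30, 36, 42, 48, …
ICs: h(0) = 6.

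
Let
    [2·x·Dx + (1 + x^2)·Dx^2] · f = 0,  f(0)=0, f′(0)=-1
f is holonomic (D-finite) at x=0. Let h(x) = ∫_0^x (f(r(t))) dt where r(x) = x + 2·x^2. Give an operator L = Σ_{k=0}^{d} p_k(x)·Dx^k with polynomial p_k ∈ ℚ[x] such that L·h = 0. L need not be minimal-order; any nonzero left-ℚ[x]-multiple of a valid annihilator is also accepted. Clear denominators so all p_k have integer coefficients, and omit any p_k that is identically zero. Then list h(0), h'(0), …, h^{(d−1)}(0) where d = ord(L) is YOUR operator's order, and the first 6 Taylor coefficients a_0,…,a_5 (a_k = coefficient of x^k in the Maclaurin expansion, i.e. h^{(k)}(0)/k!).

L = (-4 + 2·x + 16·x^2 + 48·x^3 + 48·x^4)·Dx^2 + (1 + 4·x + x^2 + 8·x^3 + 20·x^4 + 16·x^5)·Dx^3  (order 3).
h: a_k = 0, 0, -1/2, -2/3, 1/12, 2/5, …
ICs: h(0) = 0, h′(0) = 0, h′′(0) = -1.

f: a_k = 0, -1, 0, 1/3, 0, -1/5, …
Change of var in L_f (x↦r) gives L₀.
Integrate: L := L₀·Dx.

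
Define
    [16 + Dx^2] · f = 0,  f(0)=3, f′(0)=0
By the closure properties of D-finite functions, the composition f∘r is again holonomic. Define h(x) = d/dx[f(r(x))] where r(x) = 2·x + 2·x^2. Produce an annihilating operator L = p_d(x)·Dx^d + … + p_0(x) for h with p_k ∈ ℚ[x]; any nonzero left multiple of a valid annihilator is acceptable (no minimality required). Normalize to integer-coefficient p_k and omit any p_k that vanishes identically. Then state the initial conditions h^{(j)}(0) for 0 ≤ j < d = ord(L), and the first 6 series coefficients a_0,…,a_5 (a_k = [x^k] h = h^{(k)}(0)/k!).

f: a_k = 3, 0, -24, 0, 32, 0, …
h₀=f(r): pull back L_f along r ⇒ L₀.
Differentiate: ansatz ord ≤ ord L₀ ⇒ L.
L = (76 + 512·x + 1536·x^2 + 2048·x^3 + 1024·x^4) + (-6 - 12·x)·Dx + (1 + 4·x + 4·x^2)·Dx^2  (order 2).
h: a_k = 0, -192, -576, 1664, 10240, 59392/5, …
ICs: h(0) = 0, h′(0) = -192.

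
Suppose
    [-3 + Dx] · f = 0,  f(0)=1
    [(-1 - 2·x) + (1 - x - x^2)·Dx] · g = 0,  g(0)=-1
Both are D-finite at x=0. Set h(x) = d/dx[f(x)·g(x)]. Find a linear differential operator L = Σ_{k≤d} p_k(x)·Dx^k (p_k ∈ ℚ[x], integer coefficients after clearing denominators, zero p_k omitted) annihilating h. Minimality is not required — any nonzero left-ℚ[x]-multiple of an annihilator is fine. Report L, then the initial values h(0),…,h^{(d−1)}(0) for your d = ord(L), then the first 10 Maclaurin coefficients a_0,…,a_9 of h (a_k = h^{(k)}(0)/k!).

L = (19 - 6·x - 21·x^2 + 6·x^3 + 9·x^4) + (-4 + 5·x + 6·x^2 - 4·x^3 - 3·x^4)·Dx  (order 1).
h: a_k = -4, -19, -54, -247/2, -509/2, -19869/40, -18777/20, -972481/560, -3540573/1120, -25461419/4480, …
ICs: h(0) = -4.

f: a_k = 1, 3, 9/2, 9/2, 27/8, 81/40, 81/80, 243/560, 729/4480, 243/4480, …
g: a_k = -1, -1, -2, -3, -5, -8, -13, -21, -34, -55, …
f·g: L₀ = L_f ⊗_s L_g, ord ≤ 1·1.
h₀' ⇒ L via d/dx closure of L₀.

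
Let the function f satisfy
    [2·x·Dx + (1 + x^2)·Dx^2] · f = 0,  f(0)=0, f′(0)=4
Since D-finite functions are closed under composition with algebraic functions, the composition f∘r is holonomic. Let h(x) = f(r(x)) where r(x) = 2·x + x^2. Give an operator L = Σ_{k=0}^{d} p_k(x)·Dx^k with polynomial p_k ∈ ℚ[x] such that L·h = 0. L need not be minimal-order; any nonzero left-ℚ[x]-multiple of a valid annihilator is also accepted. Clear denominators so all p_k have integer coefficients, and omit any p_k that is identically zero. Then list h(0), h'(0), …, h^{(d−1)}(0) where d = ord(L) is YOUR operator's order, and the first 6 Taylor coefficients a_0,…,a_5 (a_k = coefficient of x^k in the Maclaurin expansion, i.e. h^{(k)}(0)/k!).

f: a_k = 0, 4, 0, -4/3, 0, 4/5, …
f∘r: x↦r, Dx↦Dx/r' in L_f ⇒ L₀.
L = (-1 + 8·x + 16·x^2 + 12·x^3 + 3·x^4)·Dx + (1 + x + 4·x^2 + 8·x^3 + 5·x^4 + x^5)·Dx^2  (order 2).
h: a_k = 0, 8, 4, -32/3, -16, 88/5, …
ICs: h(0) = 0, h′(0) = 8.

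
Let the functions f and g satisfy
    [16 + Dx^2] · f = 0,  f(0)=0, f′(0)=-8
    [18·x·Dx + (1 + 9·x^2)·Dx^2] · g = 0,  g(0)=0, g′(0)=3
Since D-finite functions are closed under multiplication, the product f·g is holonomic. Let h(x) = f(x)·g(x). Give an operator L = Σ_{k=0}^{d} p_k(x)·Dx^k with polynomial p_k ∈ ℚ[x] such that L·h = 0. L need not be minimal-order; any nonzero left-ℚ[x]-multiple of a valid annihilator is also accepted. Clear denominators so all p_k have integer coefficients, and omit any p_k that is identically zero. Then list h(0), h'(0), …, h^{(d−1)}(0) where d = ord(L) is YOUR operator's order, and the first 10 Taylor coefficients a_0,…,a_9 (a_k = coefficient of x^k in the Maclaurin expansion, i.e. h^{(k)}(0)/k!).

f: a_k = 0, -8, 0, 64/3, 0, -256/15, 0, 2048/315, 0, -4096/2835, …
g: a_k = 0, 3, 0, -9, 0, 243/5, 0, -2187/7, 0, 2187, …
L₀ := L_f ⊗_s L_g (sym. prod.), ord ≤ 4.
L = (20800 + 494784·x^2 + 2923776·x^4 + 11943936·x^6 + 26873856·x^8) + (19584·x + 342144·x^3 + 2239488·x^5 + 6718464·x^7)·Dx + (1700 + 42732·x^2 + 318816·x^4 + 1492992·x^6 + 3359232·x^8)·Dx^2 + (1224·x + 21384·x^3 + 139968·x^5 + 419904·x^7)·Dx^3 + (25 + 738·x^2 + 8505·x^4 + 46656·x^6 + 104976·x^8)·Dx^4  (order 4).
h: a_k = 0, 0, -24, 0, 136, 0, -632, 0, 11128/3, 0, …
ICs: h(0) = 0, h′(0) = 0, h′′(0) = -48, h′′′(0) = 0.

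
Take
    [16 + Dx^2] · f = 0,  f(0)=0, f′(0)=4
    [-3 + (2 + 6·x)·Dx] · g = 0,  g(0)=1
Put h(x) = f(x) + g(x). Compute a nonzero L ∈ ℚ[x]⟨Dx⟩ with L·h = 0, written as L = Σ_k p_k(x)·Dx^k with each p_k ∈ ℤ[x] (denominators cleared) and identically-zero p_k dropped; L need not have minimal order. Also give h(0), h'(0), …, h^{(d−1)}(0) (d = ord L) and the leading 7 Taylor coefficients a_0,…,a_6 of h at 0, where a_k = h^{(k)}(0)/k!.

L = (-4368 - 18432·x - 27648·x^2) + (1760 + 17568·x + 55296·x^2 + 55296·x^3)·Dx + (-273 - 1152·x - 1728·x^2)·Dx^2 + (110 + 1098·x + 3456·x^2 + 3456·x^3)·Dx^3  (order 3).
h: a_k = 1, 11/2, -9/8, -431/48, -405/128, 58283/3840, -15309/1024, …
ICs: h(0) = 1, h′(0) = 11/2, h′′(0) = -9/4.

f: a_k = 0, 4, 0, -32/3, 0, 128/15, 0, …
g: a_k = 1, 3/2, -9/8, 27/16, -405/128, 1701/256, -15309/1024, …
Sum ⇒ L₀ = lclm(L_f,L_g) in ℚ(x)⟨Dx⟩.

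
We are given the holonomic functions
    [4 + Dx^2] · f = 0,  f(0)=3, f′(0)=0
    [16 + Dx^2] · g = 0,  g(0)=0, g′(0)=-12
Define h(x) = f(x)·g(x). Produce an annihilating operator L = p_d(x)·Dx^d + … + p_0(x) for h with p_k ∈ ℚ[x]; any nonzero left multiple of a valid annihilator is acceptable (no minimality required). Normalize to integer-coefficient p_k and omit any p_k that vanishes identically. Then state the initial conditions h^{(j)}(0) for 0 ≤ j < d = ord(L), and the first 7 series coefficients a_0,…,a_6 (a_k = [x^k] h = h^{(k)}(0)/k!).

L = 144 + 40·Dx^2 + Dx^4  (order 4).
h: a_k = 0, -36, 0, 168, 0, -1464/5, 0, …
ICs: h(0) = 0, h′(0) = -36, h′′(0) = 0, h′′′(0) = 1008.

f: a_k = 3, 0, -6, 0, 2, 0, -4/15, …
g: a_k = 0, -12, 0, 32, 0, -128/5, 0, …
Product ⇒ symmetric product L₀, ord ≤ 4.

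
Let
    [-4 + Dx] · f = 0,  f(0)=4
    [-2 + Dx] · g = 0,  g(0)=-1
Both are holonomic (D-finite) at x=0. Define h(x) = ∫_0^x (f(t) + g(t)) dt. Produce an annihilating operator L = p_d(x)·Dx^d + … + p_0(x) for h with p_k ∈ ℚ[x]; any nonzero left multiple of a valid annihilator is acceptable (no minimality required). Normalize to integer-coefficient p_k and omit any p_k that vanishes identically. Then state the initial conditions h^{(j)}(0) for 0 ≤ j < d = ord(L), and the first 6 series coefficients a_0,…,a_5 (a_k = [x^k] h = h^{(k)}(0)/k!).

f: a_k = 4, 16, 32, 128/3, 128/3, 512/15, …
g: a_k = -1, -2, -2, -4/3, -2/3, -4/15, …
Sum ⇒ L₀ = lclm(L_f,L_g) in ℚ(x)⟨Dx⟩.
h=∫₀ˣh₀: take L = L₀·Dx.
L = 8·Dx - 6·Dx^2 + Dx^3  (order 3).
h: a_k = 0, 3, 7, 10, 31/3, 42/5, …
ICs: h(0) = 0, h′(0) = 3, h′′(0) = 14.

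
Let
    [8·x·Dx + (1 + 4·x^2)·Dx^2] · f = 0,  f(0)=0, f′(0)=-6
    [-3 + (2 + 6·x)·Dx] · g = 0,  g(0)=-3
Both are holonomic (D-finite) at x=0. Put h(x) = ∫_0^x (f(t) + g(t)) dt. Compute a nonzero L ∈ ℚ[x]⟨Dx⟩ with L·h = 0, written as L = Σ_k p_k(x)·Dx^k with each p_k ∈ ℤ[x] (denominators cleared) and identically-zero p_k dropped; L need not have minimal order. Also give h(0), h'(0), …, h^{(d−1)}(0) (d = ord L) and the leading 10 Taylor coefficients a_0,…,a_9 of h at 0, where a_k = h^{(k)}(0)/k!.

L = (-48 - 360·x + 576·x^2 + 864·x^3)·Dx^2 + (-59 - 192·x - 120·x^2 + 2304·x^3 + 3024·x^4)·Dx^3 + (-6 + 14·x + 144·x^2 + 272·x^3 + 672·x^4 + 864·x^5)·Dx^4  (order 4).
h: a_k = 0, -3, -21/4, 9/8, 47/64, 243/128, -16697/2560, 6561/1024, -729159/114688, 938223/32768, …
ICs: h(0) = 0, h′(0) = -3, h′′(0) = -21/2, h′′′(0) = 27/4.

f: a_k = 0, -6, 0, 8, 0, -96/5, 0, 384/7, 0, -512/3, …
g: a_k = -3, -9/2, 27/8, -81/16, 1215/128, -5103/256, 45927/1024, -216513/2048, 8444007/32768, -42220035/65536, …
Sum ⇒ L₀ = lclm(L_f,L_g) in ℚ(x)⟨Dx⟩.
h=∫h₀ ⇒ L = L₀·Dx.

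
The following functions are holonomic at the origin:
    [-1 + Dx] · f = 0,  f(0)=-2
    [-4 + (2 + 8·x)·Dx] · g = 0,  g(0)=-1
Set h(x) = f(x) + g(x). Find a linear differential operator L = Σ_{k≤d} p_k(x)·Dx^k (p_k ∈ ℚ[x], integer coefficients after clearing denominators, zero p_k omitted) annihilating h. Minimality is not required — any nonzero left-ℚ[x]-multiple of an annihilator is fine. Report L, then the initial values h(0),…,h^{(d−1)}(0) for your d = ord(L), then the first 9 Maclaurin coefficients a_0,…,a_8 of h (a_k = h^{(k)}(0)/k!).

L = (6 + 8·x) + (-5 - 8·x - 16·x^2)·Dx + (-1 + 16·x^2)·Dx^2  (order 2).
h: a_k = -3, -4, 1, -13/3, 119/12, -1681/60, 30239/360, -665281/2520, 17297279/20160, …
ICs: h(0) = -3, h′(0) = -4.

f: a_k = -2, -2, -1, -1/3, -1/12, -1/60, -1/360, -1/2520, -1/20160, …
g: a_k = -1, -2, 2, -4, 10, -28, 84, -264, 858, …
L₀ := lclm(L_f,L_g); ord L₀ ≤ 1+1.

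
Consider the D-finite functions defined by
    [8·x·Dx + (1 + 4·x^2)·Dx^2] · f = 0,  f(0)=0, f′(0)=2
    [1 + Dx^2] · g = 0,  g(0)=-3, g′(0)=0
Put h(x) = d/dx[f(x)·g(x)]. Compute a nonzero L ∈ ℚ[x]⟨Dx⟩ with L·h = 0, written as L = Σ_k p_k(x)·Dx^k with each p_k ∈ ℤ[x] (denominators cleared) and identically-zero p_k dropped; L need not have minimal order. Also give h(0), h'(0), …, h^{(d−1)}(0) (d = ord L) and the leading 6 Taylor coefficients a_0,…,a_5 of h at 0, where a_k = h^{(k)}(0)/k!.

f: a_k = 0, 2, 0, -8/3, 0, 32/5, …
g: a_k = -3, 0, 3/2, 0, -1/8, 0, …
h₀=f·g: eliminate ⇒ L₀, order ≤ 2·2.
Derive L from L₀ (diff closure).
L = (3893 + 34584·x^2 + 286832·x^4 + 57600·x^6 + 768·x^8 - 10240·x^10 + 4096·x^12) + (2192·x + 44864·x^3 + 156160·x^5 + 51200·x^7 + 20480·x^9 + 16384·x^11)·Dx + (3978 + 36208·x^2 + 296160·x^4 + 76288·x^6 + 9728·x^8 - 4096·x^10 + 8192·x^12)·Dx^2 + (2192·x + 44864·x^3 + 156160·x^5 + 51200·x^7 + 20480·x^9 + 16384·x^11)·Dx^3 + (85 + 1624·x^2 + 9328·x^4 + 18688·x^6 + 8960·x^8 + 6144·x^10 + 4096·x^12)·Dx^4  (order 4).
h: a_k = -6, 0, 33, 0, -469/4, 0, …
ICs: h(0) = -6, h′(0) = 0, h′′(0) = 66, h′′′(0) = 0.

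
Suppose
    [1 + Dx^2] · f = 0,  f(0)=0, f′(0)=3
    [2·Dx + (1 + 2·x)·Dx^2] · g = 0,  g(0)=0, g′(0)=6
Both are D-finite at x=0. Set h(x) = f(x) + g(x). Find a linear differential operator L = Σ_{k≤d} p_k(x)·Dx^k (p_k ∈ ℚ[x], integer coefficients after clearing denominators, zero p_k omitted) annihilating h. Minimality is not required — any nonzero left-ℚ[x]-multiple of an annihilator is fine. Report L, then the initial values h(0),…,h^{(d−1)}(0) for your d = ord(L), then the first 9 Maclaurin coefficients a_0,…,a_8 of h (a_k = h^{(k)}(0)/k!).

L = (50 + 8·x + 8·x^2)·Dx + (9 + 22·x + 12·x^2 + 8·x^3)·Dx^2 + (50 + 8·x + 8·x^2)·Dx^3 + (9 + 22·x + 12·x^2 + 8·x^3)·Dx^4  (order 4).
h: a_k = 0, 9, -6, 15/2, -12, 769/40, -32, 92159/1680, -96, …
ICs: h(0) = 0, h′(0) = 9, h′′(0) = -12, h′′′(0) = 45.

f: a_k = 0, 3, 0, -1/2, 0, 1/40, 0, -1/1680, 0, …
g: a_k = 0, 6, -6, 8, -12, 96/5, -32, 384/7, -96, …
Sum ⇒ L₀ = lclm(L_f,L_g) in ℚ(x)⟨Dx⟩.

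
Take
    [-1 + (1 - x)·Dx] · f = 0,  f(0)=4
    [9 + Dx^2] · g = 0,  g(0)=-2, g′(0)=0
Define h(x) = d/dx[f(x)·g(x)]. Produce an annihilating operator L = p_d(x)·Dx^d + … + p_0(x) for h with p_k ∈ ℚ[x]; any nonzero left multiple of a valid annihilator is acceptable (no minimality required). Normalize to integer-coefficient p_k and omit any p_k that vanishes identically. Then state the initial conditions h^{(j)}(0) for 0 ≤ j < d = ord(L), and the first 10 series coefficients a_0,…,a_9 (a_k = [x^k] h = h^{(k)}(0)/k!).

L = (7 - 18·x + 9·x^2) + (-2 + 2·x)·Dx + (1 - 2·x + x^2)·Dx^2  (order 2).
h: a_k = -8, 56, 84, 4, 5, 273/5, 637/10, 4367/70, 39303/560, 44399/560, …
ICs: h(0) = -8, h′(0) = 56.

f: a_k = 4, 4, 4, 4, 4, 4, 4, 4, 4, 4, …
g: a_k = -2, 0, 9, 0, -27/4, 0, 81/40, 0, -729/2240, 0, …
f·g: L₀ = L_f ⊗_s L_g, ord ≤ 1·2.
Differentiate: ansatz ord ≤ ord L₀ ⇒ L.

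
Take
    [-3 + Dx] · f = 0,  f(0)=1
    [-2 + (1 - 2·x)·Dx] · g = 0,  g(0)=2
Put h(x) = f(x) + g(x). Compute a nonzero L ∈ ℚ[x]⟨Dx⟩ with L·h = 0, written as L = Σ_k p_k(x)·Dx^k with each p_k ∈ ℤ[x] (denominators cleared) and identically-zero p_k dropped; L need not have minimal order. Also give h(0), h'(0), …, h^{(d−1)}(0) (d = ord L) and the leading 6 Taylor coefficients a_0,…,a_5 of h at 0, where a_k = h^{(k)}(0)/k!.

L = (6 + 36·x) + (1 - 36·x + 36·x^2)·Dx + (-1 + 8·x - 12·x^2)·Dx^2  (order 2).
h: a_k = 3, 7, 25/2, 41/2, 283/8, 2641/40, …
ICs: h(0) = 3, h′(0) = 7.

f: a_k = 1, 3, 9/2, 9/2, 27/8, 81/40, …
g: a_k = 2, 4, 8, 16, 32, 64, …
L₀ := lclm(L_f,L_g); ord L₀ ≤ 1+1.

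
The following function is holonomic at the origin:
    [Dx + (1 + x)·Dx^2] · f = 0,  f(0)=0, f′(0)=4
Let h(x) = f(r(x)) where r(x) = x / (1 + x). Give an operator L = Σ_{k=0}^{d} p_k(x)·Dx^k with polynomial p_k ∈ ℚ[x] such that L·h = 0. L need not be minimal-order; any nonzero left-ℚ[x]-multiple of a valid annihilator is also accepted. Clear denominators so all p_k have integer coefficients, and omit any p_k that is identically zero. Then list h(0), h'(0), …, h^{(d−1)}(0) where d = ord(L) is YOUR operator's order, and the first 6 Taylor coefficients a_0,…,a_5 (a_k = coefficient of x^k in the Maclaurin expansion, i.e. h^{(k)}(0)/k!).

f: a_k = 0, 4, -2, 4/3, -1, 4/5, …
Change of var in L_f (x↦r) gives L₀.
L = (3 + 4·x)·Dx + (1 + 3·x + 2·x^2)·Dx^2  (order 2).
h: a_k = 0, 4, -6, 28/3, -15, 124/5, …
ICs: h(0) = 0, h′(0) = 4.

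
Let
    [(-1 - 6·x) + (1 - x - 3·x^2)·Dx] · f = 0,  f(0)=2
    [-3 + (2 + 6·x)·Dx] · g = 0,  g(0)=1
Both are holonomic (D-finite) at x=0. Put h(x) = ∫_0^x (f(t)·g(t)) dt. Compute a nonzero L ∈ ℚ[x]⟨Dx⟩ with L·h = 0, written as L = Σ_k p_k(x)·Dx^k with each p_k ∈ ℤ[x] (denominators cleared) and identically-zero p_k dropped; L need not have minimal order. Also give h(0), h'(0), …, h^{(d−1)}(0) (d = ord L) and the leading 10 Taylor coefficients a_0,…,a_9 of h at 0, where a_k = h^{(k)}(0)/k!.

f: a_k = 2, 2, 8, 14, 38, 80, 194, 434, 1016, 2318, …
g: a_k = 1, 3/2, -9/8, 27/16, -405/128, 1701/256, -15309/1024, 72171/2048, -2814669/32768, 14073345/65536, …
f·g: L₀ = L_f ⊗_s L_g, ord ≤ 1·1.
Integrate: L := L₀·Dx.
L = (5 + 15·x + 27·x^2)·Dx + (-2 - 4·x + 12·x^2 + 18·x^3)·Dx^2  (order 2).
h: a_k = 0, 2, 5/2, 35/12, 217/32, 3011/320, 18139/768, 129511/3584, 766529/8192, 21882851/147456, …
ICs: h(0) = 0, h′(0) = 2.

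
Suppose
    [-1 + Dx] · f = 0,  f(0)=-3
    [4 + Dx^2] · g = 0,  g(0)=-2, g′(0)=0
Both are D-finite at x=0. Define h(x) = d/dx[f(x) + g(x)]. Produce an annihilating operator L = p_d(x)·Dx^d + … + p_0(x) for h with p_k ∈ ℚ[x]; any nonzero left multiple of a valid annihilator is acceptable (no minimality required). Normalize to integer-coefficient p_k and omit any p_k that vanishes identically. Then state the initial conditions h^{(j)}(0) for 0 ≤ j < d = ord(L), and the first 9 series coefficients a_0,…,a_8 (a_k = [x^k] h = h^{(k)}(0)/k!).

f: a_k = -3, -3, -3/2, -1/2, -1/8, -1/40, -1/240, -1/1680, -1/13440, …
g: a_k = -2, 0, 4, 0, -4/3, 0, 8/45, 0, -4/315, …
h₀=f+g: left-lcm gives L₀, ord ≤ 3.
Derive L from L₀ (diff closure).
L = 4 - 4·Dx + Dx^2 - Dx^3  (order 3).
h: a_k = -3, 5, -3/2, -35/6, -1/8, 25/24, -1/240, -103/1008, -1/13440, …
ICs: h(0) = -3, h′(0) = 5, h′′(0) = -3.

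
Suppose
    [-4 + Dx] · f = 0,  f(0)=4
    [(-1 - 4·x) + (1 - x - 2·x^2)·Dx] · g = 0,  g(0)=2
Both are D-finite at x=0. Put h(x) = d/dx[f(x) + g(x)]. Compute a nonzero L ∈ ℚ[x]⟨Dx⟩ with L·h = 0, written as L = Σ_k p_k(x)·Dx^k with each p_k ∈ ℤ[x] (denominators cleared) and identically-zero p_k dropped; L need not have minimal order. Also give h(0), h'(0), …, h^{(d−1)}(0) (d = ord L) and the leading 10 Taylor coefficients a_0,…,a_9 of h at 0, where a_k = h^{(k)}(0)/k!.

f: a_k = 4, 16, 32, 128/3, 128/3, 512/15, 1024/45, 4096/315, 2048/315, 8192/2835, …
g: a_k = 2, 2, 6, 10, 22, 42, 86, 170, 342, 682, …
Weyl lclm of L_f,L_g ⇒ L₀ (ord ≤ 2).
h₀' ⇒ L via d/dx closure of L₀.
L = (12 + 240·x + 288·x^2 + 768·x^3 + 384·x^4) + (-7 - 56·x - 160·x^2 - 160·x^3 + 160·x^4 + 128·x^5)·Dx + (1 - x + 22·x^2 - 8·x^3 - 64·x^4 - 32·x^5)·Dx^2  (order 2).
h: a_k = 18, 76, 158, 776/3, 1142/3, 9788/15, 57646/45, 878224/315, 1941662/315, 38758868/2835, …
ICs: h(0) = 18, h′(0) = 76.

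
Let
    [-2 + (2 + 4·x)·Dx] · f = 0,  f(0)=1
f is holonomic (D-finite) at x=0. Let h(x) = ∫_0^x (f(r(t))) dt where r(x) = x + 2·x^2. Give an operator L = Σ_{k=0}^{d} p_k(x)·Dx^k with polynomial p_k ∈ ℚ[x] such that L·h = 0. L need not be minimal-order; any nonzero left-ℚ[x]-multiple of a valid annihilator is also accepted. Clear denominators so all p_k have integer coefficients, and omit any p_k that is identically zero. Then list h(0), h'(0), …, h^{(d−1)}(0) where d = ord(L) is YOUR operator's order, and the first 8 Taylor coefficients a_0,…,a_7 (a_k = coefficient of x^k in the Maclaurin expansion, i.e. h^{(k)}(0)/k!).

L = (-1 - 4·x)·Dx + (1 + 2·x + 4·x^2)·Dx^2  (order 2).
h: a_k = 0, 1, 1/2, 1/2, -3/8, 3/40, 5/16, -57/112, …
ICs: h(0) = 0, h′(0) = 1.

f: a_k = 1, 1, -1/2, 1/2, -5/8, 7/8, -21/16, 33/16, …
L₀ from L_f via x↦r, Dx↦r'^{-1}Dx.
∫: right-multiply L₀ by Dx.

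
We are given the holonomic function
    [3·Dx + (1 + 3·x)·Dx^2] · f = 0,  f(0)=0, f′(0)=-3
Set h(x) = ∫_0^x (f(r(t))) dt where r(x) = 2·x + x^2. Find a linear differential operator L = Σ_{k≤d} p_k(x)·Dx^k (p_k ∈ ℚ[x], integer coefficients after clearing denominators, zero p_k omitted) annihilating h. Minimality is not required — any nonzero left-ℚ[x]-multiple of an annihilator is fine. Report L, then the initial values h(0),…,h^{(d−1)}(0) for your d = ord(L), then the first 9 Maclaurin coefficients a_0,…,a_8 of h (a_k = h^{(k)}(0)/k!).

L = (5 + 6·x + 3·x^2)·Dx^2 + (1 + 7·x + 9·x^2 + 3·x^3)·Dx^3  (order 3).
h: a_k = 0, 0, -3, 5, -27/2, 441/10, -801/5, 4365/7, -71361/28, …
ICs: h(0) = 0, h′(0) = 0, h′′(0) = -6.

f: a_k = 0, -3, 9/2, -9, 81/4, -243/5, 243/2, -2187/7, 6561/8, …
Change of var in L_f (x↦r) gives L₀.
h=∫₀ˣh₀: take L = L₀·Dx.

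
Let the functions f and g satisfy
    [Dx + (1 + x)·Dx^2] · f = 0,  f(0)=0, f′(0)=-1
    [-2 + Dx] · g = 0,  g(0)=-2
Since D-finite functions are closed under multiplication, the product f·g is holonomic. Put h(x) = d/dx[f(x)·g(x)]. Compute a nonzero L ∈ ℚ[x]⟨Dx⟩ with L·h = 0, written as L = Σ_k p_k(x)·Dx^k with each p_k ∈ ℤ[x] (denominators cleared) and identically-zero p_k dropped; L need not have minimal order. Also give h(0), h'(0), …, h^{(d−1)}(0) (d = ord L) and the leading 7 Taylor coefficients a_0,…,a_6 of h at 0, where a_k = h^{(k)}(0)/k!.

f: a_k = 0, -1, 1/2, -1/3, 1/4, -1/5, 1/6, …
g: a_k = -2, -4, -4, -8/3, -4/3, -8/15, -8/45, …
f·g: L₀ = L_f ⊗_s L_g, ord ≤ 2·1.
Derive L from L₀ (diff closure).
L = (4 + 8·x + 8·x^2) + (-4 - 10·x - 8·x^2)·Dx + (1 + 3·x + 2·x^2)·Dx^2  (order 2).
h: a_k = 2, 6, 8, 6, 11/3, 4/3, 34/45, …
ICs: h(0) = 2, h′(0) = 6.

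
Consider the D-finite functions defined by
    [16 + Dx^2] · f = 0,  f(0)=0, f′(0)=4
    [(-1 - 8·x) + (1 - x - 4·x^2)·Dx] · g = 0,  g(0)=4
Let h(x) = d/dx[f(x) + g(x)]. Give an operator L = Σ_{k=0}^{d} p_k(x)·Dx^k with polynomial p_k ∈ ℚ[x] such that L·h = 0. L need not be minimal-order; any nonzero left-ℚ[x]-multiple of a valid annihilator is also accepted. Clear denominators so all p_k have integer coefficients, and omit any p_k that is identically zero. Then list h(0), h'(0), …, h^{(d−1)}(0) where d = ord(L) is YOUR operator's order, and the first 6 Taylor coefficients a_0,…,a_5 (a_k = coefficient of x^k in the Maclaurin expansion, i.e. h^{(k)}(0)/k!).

L = (6848 + 35072·x + 150784·x^2 + 87040·x^3 + 204800·x^4 + 147456·x^5 + 196608·x^6) + (-560 - 4048·x + 5184·x^2 + 13952·x^3 + 2560·x^4 + 18432·x^5 + 57344·x^6 + 65536·x^7)·Dx + (428 + 2192·x + 9424·x^2 + 5440·x^3 + 12800·x^4 + 9216·x^5 + 12288·x^6)·Dx^2 + (-35 - 253·x + 324·x^2 + 872·x^3 + 160·x^4 + 1152·x^5 + 3584·x^6 + 4096·x^7)·Dx^3  (order 3).
h: a_k = 8, 40, 76, 464, 4028/3, 4344, …
ICs: h(0) = 8, h′(0) = 40, h′′(0) = 152.

f: a_k = 0, 4, 0, -32/3, 0, 128/15, …
g: a_k = 4, 4, 20, 36, 116, 260, …
L₀ := lclm(L_f,L_g); ord L₀ ≤ 2+1.
h₀' ⇒ L via d/dx closure of L₀.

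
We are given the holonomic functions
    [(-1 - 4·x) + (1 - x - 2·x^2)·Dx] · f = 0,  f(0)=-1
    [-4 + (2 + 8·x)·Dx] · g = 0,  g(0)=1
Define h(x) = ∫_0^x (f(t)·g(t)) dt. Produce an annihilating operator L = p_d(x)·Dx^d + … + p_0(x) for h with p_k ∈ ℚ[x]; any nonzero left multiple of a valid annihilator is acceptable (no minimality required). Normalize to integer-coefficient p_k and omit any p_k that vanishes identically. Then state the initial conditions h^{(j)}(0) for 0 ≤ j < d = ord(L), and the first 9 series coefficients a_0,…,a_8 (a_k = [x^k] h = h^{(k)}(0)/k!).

f: a_k = -1, -1, -3, -5, -11, -21, -43, -85, -171, …
g: a_k = 1, 2, -2, 4, -10, 28, -84, 264, -858, …
h₀=f·g: eliminate ⇒ L₀, order ≤ 1·1.
h=∫₀ˣh₀: take L = L₀·Dx.
L = (3 + 6·x + 12·x^2)·Dx + (-1 - 3·x + 6·x^2 + 8·x^3)·Dx^2  (order 2).
h: a_k = 0, -1, -3/2, -1, -13/4, -9/5, -21/2, 3/7, -387/8, …
ICs: h(0) = 0, h′(0) = -1.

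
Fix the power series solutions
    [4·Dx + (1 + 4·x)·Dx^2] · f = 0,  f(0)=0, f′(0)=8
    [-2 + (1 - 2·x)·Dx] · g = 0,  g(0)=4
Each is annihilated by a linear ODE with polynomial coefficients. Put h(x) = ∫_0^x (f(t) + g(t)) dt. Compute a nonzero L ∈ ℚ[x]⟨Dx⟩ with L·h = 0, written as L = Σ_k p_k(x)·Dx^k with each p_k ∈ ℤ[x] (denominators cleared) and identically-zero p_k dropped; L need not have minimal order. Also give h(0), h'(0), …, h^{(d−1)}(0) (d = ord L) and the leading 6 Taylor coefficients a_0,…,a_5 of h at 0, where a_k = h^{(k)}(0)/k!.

L = (-28 - 16·x)·Dx^2 + (1 - 40·x - 32·x^2)·Dx^3 + (1 + 3·x - 6·x^2 - 8·x^3)·Dx^4  (order 4).
h: a_k = 0, 4, 8, 0, 56/3, -64/5, …
ICs: h(0) = 0, h′(0) = 4, h′′(0) = 16, h′′′(0) = 0.

f: a_k = 0, 8, -16, 128/3, -128, 2048/5, …
g: a_k = 4, 8, 16, 32, 64, 128, …
Weyl lclm of L_f,L_g ⇒ L₀ (ord ≤ 3).
∫: right-multiply L₀ by Dx.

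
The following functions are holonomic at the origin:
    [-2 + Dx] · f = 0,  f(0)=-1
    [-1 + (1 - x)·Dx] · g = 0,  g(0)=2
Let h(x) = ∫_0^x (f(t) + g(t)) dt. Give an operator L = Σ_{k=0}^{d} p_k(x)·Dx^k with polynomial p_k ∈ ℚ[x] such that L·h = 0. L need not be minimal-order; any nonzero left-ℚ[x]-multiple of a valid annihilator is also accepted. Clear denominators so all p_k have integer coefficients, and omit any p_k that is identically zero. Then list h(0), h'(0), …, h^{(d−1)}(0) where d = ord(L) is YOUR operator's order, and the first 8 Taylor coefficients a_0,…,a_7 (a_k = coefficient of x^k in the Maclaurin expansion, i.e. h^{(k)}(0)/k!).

f: a_k = -1, -2, -2, -4/3, -2/3, -4/15, -4/45, -8/315, …
g: a_k = 2, 2, 2, 2, 2, 2, 2, 2, …
Weyl lclm of L_f,L_g ⇒ L₀ (ord ≤ 2).
∫: right-multiply L₀ by Dx.
L = 4·x·Dx + (2 - 8·x + 4·x^2)·Dx^2 + (-1 + 3·x - 2·x^2)·Dx^3  (order 3).
h: a_k = 0, 1, 0, 0, 1/6, 4/15, 13/45, 86/315, …
ICs: h(0) = 0, h′(0) = 1, h′′(0) = 0.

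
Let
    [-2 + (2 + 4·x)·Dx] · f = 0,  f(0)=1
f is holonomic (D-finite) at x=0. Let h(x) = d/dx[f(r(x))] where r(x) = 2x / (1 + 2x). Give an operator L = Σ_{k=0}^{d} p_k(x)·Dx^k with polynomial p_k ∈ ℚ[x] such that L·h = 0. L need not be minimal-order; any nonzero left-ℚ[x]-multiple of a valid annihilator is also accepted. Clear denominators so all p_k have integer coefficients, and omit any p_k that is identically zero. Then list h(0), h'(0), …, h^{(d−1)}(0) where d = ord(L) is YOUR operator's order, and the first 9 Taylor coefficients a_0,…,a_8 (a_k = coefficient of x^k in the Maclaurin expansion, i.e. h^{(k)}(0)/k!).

f: a_k = 1, 1, -1/2, 1/2, -5/8, 7/8, -21/16, 33/16, -429/128, …
L₀ from L_f via x↦r, Dx↦r'^{-1}Dx.
h₀' ⇒ L via d/dx closure of L₀.
L = (-6 - 24·x) + (-1 - 8·x - 12·x^2)·Dx  (order 1).
h: a_k = 2, -12, 60, -296, 1500, -7848, 42168, -231120, 1285164, …
ICs: h(0) = 2.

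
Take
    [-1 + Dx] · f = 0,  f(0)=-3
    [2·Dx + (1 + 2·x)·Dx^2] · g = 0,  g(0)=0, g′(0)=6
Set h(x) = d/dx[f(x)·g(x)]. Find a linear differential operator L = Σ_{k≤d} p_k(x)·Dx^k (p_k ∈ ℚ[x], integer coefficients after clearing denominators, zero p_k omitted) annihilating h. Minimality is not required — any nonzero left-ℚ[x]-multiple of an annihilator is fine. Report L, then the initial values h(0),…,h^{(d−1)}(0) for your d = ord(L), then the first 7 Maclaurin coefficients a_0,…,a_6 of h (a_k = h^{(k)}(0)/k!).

f: a_k = -3, -3, -3/2, -1/2, -1/8, -1/40, -1/240, …
g: a_k = 0, 6, -6, 8, -12, 96/5, -32, …
h₀=f·g: eliminate ⇒ L₀, order ≤ 1·2.
Derive L from L₀ (diff closure).
L = (5 - 4·x + 4·x^2) + (-4 + 4·x - 8·x^2)·Dx + (-1 + 4·x^2)·Dx^2  (order 2).
h: a_k = -18, 0, -45, 72, -627/4, 318, -25829/40, …
ICs: h(0) = -18, h′(0) = 0.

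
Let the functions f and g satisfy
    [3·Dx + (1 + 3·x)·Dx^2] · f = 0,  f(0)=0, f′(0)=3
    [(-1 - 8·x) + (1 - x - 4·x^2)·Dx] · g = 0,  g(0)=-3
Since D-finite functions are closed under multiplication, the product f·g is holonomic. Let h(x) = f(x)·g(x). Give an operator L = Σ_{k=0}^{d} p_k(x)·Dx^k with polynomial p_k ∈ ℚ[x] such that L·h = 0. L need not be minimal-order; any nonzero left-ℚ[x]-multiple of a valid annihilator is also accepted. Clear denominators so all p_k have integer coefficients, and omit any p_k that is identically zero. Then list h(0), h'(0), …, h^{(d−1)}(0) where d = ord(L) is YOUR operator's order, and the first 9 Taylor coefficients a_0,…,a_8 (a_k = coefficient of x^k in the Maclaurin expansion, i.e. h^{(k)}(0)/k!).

L = (11 + 48·x) + (-1 + 25·x + 60·x^2)·Dx + (-1 - 2·x + 7·x^2 + 12·x^3)·Dx^2  (order 2).
h: a_k = 0, -9, 9/2, -117/2, 81/4, -7191/20, 1719/20, -64107/28, 144099/280, …
ICs: h(0) = 0, h′(0) = -9.

f: a_k = 0, 3, -9/2, 9, -81/4, 243/5, -243/2, 2187/7, -6561/8, …
g: a_k = -3, -3, -15, -27, -87, -195, -543, -1323, -3495, …
h₀=f·g: eliminate ⇒ L₀, order ≤ 2·1.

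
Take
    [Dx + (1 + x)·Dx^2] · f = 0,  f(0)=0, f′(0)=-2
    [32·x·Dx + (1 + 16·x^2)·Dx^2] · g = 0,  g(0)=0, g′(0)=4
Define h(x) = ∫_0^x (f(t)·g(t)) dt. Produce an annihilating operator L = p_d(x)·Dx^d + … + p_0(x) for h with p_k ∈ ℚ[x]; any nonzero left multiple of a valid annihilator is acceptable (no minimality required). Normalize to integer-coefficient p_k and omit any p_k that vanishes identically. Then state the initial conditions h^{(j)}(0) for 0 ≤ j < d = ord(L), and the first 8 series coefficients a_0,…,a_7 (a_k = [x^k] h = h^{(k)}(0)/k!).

f: a_k = 0, -2, 1, -2/3, 1/2, -2/5, 1/3, -2/7, …
g: a_k = 0, 4, 0, -64/3, 0, 1024/5, 0, -16384/7, …
Sym-product of L_f,L_g gives L₀ (≤ ord 4).
h=∫₀ˣh₀: take L = L₀·Dx.
L = (4224 + 8384·x + 204800·x^2 + 531456·x^3 + 491520·x^4 + 212992·x^5 + 262144·x^7)·Dx^2 + (4098 + 28864·x + 258368·x^2 + 1045504·x^3 + 1798144·x^4 + 1523712·x^5 + 573440·x^6 + 786432·x^7 + 917504·x^8)·Dx^3 + (132 + 8644·x + 37632·x^2 + 196032·x^3 + 614400·x^4 + 955392·x^5 + 786432·x^6 + 540672·x^7 + 786432·x^8 + 524288·x^9)·Dx^4 + (65 + 258·x + 2497·x^2 + 8576·x^3 + 30336·x^4 + 76800·x^5 + 118272·x^6 + 98304·x^7 + 98304·x^8 + 131072·x^9 + 65536·x^10)·Dx^5  (order 5).
h: a_k = 0, 0, 0, -8/3, 1, 8, -29/9, -2552/45, …
ICs: h(0) = 0, h′(0) = 0, h′′(0) = 0, h′′′(0) = -16, h′′′′(0) = 24.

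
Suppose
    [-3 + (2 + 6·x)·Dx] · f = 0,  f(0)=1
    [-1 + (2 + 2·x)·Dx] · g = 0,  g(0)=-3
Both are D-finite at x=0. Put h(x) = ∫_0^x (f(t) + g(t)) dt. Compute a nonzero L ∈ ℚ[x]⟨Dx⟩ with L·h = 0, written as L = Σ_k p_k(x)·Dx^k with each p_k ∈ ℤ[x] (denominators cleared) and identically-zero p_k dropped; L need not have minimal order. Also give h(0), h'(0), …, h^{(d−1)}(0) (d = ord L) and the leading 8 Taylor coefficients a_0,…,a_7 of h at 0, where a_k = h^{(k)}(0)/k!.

f: a_k = 1, 3/2, -9/8, 27/16, -405/128, 1701/256, -15309/1024, 72171/2048, …
g: a_k = -3, -3/2, 3/8, -3/16, 15/128, -21/256, 63/1024, -99/2048, …
Weyl lclm of L_f,L_g ⇒ L₀ (ord ≤ 2).
Integrate: L := L₀·Dx.
L = -3·Dx + (8 + 12·x)·Dx^2 + (4 + 16·x + 12·x^2)·Dx^3  (order 3).
h: a_k = 0, -2, 0, -1/4, 3/8, -39/64, 35/32, -1089/512, …
ICs: h(0) = 0, h′(0) = -2, h′′(0) = 0.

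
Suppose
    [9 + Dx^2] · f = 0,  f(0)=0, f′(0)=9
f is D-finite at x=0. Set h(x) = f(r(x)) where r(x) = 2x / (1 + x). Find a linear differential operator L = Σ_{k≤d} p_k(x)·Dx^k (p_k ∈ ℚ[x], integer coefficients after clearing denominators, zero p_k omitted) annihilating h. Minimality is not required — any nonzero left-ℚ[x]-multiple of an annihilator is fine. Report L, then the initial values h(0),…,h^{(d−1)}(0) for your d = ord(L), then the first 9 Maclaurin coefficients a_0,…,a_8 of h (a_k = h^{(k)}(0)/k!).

f: a_k = 0, 9, 0, -27/2, 0, 243/40, 0, -729/560, 0, …
Substitute x→r, Dx→(1/r')Dx; clear ⇒ L₀.
L = 36 + (2 + 6·x + 6·x^2 + 2·x^3)·Dx + (1 + 4·x + 6·x^2 + 4·x^3 + x^4)·Dx^2  (order 2).
h: a_k = 0, 18, -18, -90, 306, -2178/5, 90, 40158/35, -16938/5, …
ICs: h(0) = 0, h′(0) = 18.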